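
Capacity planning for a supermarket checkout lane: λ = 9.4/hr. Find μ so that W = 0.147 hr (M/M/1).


W = 1/(μ−λ) ⇒ μ − λ = 1/W = 1/0.147 = 6.8027
μ = λ + 1/W = 9.4 + 6.8027 = 16.2027 per hr

Final: 16.2027 /hr


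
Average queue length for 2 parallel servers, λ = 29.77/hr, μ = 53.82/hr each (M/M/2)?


a = λ/μ = 0.5531; ρ = a/2 = 0.2766
P₀ = 0.566698
Lq = P₀·a^c·ρ / (c!·(1−ρ)²) = 0.566698·0.30596·0.2766/(2·0.52335)
= 0.04581

Final: 0.04581


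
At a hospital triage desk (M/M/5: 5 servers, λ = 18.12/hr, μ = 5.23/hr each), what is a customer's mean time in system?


a = 3.4646; ρ = 0.6929; P₀ = 0.027064
Lq = P₀·a^c·ρ/(c!(1−ρ)²) = 0.82737
Wq = Lq/λ = 0.82737/18.12 = 0.04566 hr
W = Wq + 1/μ = 0.04566 + 0.19120 = 0.23687 hr

Final: 0.23687 hr


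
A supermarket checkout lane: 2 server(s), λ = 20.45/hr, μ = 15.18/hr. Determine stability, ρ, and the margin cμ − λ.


Total capacity cμ = 2·15.18 = 30.36/hr
ρ = λ/(cμ) = 20.45/30.36 = 0.6736
Stable ⇔ ρ < 1: YES
Spare capacity = cμ − λ = 30.36 − 20.45 = 9.91/hr

Final: ρ = 0.6736; stable; margin = 9.91/hr


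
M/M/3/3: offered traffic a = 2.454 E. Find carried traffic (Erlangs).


B(3,2.454) = 0.275876 (Erlang-B)
Carried load = a(1 − B) = 2.454·(1 − 0.275876) = 2.454·0.724124 = 1.7770 E

Final: 1.7770 Erlangs


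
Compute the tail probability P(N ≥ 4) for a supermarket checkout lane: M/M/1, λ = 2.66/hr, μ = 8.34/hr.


ρ = 2.66/8.34 = 0.3189
P(N ≥ n) = ρ^n = 0.3189^4 = 0.010348

Final: 0.010348


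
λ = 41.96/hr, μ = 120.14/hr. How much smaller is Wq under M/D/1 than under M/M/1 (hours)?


ρ = 41.96/120.14 = 0.3493
Wq(M/M/1) = ρ/(μ−λ) = 0.3493/78.18 = 0.004467 hr
Wq(M/D/1) = ρ/(2(μ−λ)) = 0.002234 hr
Savings = 0.004467 − 0.002234 = 0.002234 hr

Final: 0.002234 hr


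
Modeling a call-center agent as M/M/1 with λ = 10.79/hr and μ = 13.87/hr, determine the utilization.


ρ = λ/μ = 10.79/13.87 = 0.7779

Final: 0.7779


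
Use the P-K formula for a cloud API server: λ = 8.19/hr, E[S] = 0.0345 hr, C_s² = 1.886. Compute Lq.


ρ = λ·E[S] = 8.19·0.0345 = 0.2826
Lq = ρ²(1+C_s²)/(2(1−ρ)) = 0.07984·(1+1.886)/(2·0.7174)
= 0.07984·2.8860/1.4349 = 0.16058

Final: 0.16058


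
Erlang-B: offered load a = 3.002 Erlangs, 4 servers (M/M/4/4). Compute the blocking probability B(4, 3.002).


B(c,a) = (a^c/c!) / Σ_{k=0}^{c} a^k/k!
a^4/4! = 3.384009
Σ terms (k=0..4): 1.00000 + 3.00200 + 4.50600 + 4.50901 + 3.38401 = 16.401017
B = 3.384009/16.401017 = 0.206329

Final: 0.206329


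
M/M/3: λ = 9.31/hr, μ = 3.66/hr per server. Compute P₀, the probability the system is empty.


a = λ/μ = 9.31/3.66 = 2.5437; ρ = a/c = 0.8479
Σ_{k=0}^{2} a^k/k! (terms k=0..2) = 1.00000 + 2.54372 + 3.23525 = 6.77896
Tail: a^3/(3!(1−ρ)) = 16.45909/(6·0.1521) = 18.03601
P₀ = 1/(6.77896 + 18.03601) = 1/24.81497 = 0.040298

Final: 0.040298


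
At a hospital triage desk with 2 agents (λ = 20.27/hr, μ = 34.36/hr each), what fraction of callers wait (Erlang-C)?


a = λ/μ = 0.5899; ρ = a/2 = 0.2950
P₀ = 0.544443 (from M/M/c formula)
C(c,a) = [a^c/(c!(1−ρ))]·P₀ = [0.34802/(2·0.7050)]·0.544443
= 0.24681·0.544443 = 0.134373

Final: 0.134373


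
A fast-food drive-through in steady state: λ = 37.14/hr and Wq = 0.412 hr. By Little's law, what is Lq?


Lq = λWq = 37.14·0.412 = 15.3017

Final: 15.3017


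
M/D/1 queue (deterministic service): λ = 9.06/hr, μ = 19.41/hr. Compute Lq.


ρ = 9.06/19.41 = 0.4668
M/D/1: Lq = ρ²/(2(1−ρ)) = 0.2179/(2·0.5332) = 0.20430

Final: 0.20430


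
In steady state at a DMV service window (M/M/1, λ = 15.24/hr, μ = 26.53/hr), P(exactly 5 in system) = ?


ρ = 15.24/26.53 = 0.5744
P_n = (1−ρ)·ρ^n = (1 − 0.5744)·0.5744^5 = 0.4256·0.062552 = 0.026619

Final: 0.026619


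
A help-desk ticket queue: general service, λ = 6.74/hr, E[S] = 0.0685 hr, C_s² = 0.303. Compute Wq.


ρ = λ·E[S] = 6.74·0.0685 = 0.4617
E[S²] = E[S]²(1+C_s²) = 0.0685²·(1+0.303) = 0.006114
Wq = λ·E[S²]/(2(1−ρ)) = 6.74·0.006114/(2·0.5383) = 0.03828 hr

Final: 0.03828 hr


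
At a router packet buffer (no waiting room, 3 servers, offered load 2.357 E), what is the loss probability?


B(c,a) = (a^c/c!) / Σ_{k=0}^{c} a^k/k!
a^3/3! = 2.182366
Σ terms (k=0..3): 1.00000 + 2.35700 + 2.77772 + 2.18237 = 8.317090
B = 2.182366/8.317090 = 0.262395

Final: 0.262395


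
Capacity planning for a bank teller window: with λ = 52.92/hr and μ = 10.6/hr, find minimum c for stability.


Stability requires cμ > λ ⇔ c > λ/μ.
λ/μ = 52.92/10.6 = 4.9925
Minimum integer c = ⌊4.9925⌋ + 1 = 5
Check: 5·10.6 = 53.00 > 52.92, while 4·10.6 = 42.40 ≤ 52.92

Final: 5 servers


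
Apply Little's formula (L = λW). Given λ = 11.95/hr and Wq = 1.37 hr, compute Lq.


Lq = λWq = 11.95·1.37 = 16.3715

Final: 16.3715


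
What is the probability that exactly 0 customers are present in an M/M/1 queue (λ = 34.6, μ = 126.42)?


ρ = 34.6/126.42 = 0.2737
P_n = (1−ρ)·ρ^n = (1 − 0.2737)·0.2737^0 = 0.7263·1.000000 = 0.726309

Final: 0.726309


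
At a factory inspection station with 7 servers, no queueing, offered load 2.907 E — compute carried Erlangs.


B(7,2.907) = 0.019212 (Erlang-B)
Carried load = a(1 − B) = 2.907·(1 − 0.019212) = 2.907·0.980788 = 2.8512 E

Final: 2.8512 Erlangs


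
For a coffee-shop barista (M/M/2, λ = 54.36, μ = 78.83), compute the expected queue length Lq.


a = λ/μ = 0.6896; ρ = a/2 = 0.3448
P₀ = 0.487218
Lq = P₀·a^c·ρ / (c!·(1−ρ)²) = 0.487218·0.47553·0.3448/(2·0.42930)
= 0.09304

Final: 0.09304


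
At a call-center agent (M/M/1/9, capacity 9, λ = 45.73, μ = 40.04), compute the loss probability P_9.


ρ = λ/μ = 45.73/40.04 = 1.1421
P_K = (1−ρ)ρ^K/(1−ρ^(K+1)) = (-0.1421·3.306467)/(1 − 3.776342)
= -0.469875/-2.776342 = 0.169242

Final: 0.169242


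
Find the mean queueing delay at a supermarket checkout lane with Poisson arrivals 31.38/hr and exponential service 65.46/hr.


ρ = 31.38/65.46 = 0.4794
Wq = ρ/(μ−λ) = 0.4794/(65.46 − 31.38) = 0.4794/34.08 = 0.01407 hr

Final: 0.01407 hr


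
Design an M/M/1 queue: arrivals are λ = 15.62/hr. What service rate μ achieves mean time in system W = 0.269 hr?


W = 1/(μ−λ) ⇒ μ − λ = 1/W = 1/0.269 = 3.7175
μ = λ + 1/W = 15.62 + 3.7175 = 19.3375 per hr

Final: 19.3375 /hr


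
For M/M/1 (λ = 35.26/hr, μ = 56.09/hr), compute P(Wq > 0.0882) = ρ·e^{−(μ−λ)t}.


ρ = 35.26/56.09 = 0.6286
P(Wq > t) = ρ·e^{−(μ−λ)t} = 0.6286·e^{−1.8372}
= 0.6286·0.159262 = 0.100117

Final: 0.100117


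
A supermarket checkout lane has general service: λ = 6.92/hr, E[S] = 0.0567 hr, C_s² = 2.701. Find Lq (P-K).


ρ = λ·E[S] = 6.92·0.0567 = 0.3924
Lq = ρ²(1+C_s²)/(2(1−ρ)) = 0.1539·(1+2.701)/(2·0.6076)
= 0.1539·3.7010/1.2153 = 0.46884

Final: 0.46884


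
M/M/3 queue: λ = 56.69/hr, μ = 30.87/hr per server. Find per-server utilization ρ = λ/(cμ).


ρ = λ/(cμ) = 56.69/(3·30.87) = 56.69/92.61 = 0.6121

Final: 0.6121


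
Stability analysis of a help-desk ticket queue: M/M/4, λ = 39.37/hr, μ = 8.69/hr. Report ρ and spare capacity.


Total capacity cμ = 4·8.69 = 34.76/hr
ρ = λ/(cμ) = 39.37/34.76 = 1.1326
Stable ⇔ ρ < 1: NO
Spare capacity = cμ − λ = 34.76 − 39.37 = -4.61/hr

Final: ρ = 1.1326; unstable; margin = -4.61/hr


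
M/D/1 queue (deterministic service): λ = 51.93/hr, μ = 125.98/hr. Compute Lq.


ρ = 51.93/125.98 = 0.4122
M/D/1: Lq = ρ²/(2(1−ρ)) = 0.1699/(2·0.5878) = 0.14454

Final: 0.14454


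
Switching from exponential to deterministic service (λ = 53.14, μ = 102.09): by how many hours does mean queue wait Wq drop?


ρ = 53.14/102.09 = 0.5205
Wq(M/M/1) = ρ/(μ−λ) = 0.5205/48.95 = 0.01063 hr
Wq(M/D/1) = ρ/(2(μ−λ)) = 0.005317 hr
Savings = 0.01063 − 0.005317 = 0.005317 hr

Final: 0.005317 hr


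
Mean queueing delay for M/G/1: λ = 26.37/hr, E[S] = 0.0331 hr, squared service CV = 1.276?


ρ = λ·E[S] = 26.37·0.0331 = 0.8728
E[S²] = E[S]²(1+C_s²) = 0.0331²·(1+1.276) = 0.002494
Wq = λ·E[S²]/(2(1−ρ)) = 26.37·0.002494/(2·0.1272) = 0.25857 hr

Final: 0.25857 hr


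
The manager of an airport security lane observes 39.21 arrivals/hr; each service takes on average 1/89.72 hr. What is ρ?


ρ = λ/μ = 39.21/89.72 = 0.4370

Final: 0.4370


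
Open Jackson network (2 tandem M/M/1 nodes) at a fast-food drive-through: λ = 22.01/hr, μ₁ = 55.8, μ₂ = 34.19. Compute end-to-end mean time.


Each node sees arrival rate λ = 22.01/hr (tandem ⇒ throughput preserved).
W₁ = 1/(μ₁−λ) = 1/(55.8−22.01) = 0.02959 hr
W₂ = 1/(μ₂−λ) = 1/(34.19−22.01) = 0.08210 hr
W_total = W₁ + W₂ = 0.02959 + 0.08210 = 0.11170 hr

Final: 0.11170 hr


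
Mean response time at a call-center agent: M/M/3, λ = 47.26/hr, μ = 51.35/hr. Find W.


a = 0.9204; ρ = 0.3068; P₀ = 0.395053
Lq = P₀·a^c·ρ/(c!(1−ρ)²) = 0.03277
Wq = Lq/λ = 0.03277/47.26 = 0.0006934 hr
W = Wq + 1/μ = 0.0006934 + 0.01947 = 0.02017 hr

Final: 0.02017 hr


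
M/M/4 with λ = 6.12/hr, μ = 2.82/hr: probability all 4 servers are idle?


a = λ/μ = 6.12/2.82 = 2.1702; ρ = a/c = 0.5426
Σ_{k=0}^{3} a^k/k! (terms k=0..3) = 1.00000 + 2.17021 + 2.35491 + 1.70355 = 7.22868
Tail: a^4/(4!(1−ρ)) = 22.18244/(24·0.4574) = 2.02049
P₀ = 1/(7.22868 + 2.02049) = 1/9.24917 = 0.108118

Final: 0.108118


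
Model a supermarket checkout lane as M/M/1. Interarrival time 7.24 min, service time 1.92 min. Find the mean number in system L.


λ = 60/7.24 = 8.2873 /hr
μ = 60/1.92 = 31.2500 /hr
ρ = λ/μ = 8.2873/31.2500 = 0.2652
L = ρ/(1−ρ) = 0.2652/0.7348 = 0.3609

Final: 0.3609


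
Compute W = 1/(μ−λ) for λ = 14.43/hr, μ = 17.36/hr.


W = 1/(μ−λ) = 1/(17.36 − 14.43) = 1/2.93 = 0.3413 hr

Final: 0.3413 hr


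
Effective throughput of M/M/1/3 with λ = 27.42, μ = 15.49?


ρ = 1.7702; P_K = (1−ρ)ρ^3/(1−ρ^4) = 0.484419
λ_eff = λ(1 − P_K) = 27.42·(1 − 0.484419) = 27.42·0.515581 = 14.1372 /hr

Final: 14.1372 /hr


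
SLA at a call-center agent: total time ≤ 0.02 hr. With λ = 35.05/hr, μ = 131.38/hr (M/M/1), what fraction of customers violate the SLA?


W ~ Exponential(μ−λ) for M/M/1.
μ − λ = 131.38 − 35.05 = 96.3300
P(W > t) = e^{−(μ−λ)t} = e^{−1.9266} = 0.145643

Final: 0.145643


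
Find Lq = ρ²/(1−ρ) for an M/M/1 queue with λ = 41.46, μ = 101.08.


ρ = 41.46/101.08 = 0.4102
Lq = ρ²/(1−ρ) = 0.1682/0.5898 = 0.2852

Final: 0.2852


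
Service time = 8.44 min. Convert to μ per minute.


μ = 1/(service time) in consistent units.
1 minute = 1 min, so μ = 1/8.44 = 0.1185 per minute

Final: 0.1185 /min


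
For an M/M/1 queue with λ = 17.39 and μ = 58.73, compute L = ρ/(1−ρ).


ρ = λ/μ = 17.39/58.73 = 0.2961
L = ρ/(1−ρ) = 0.2961/(1 − 0.2961) = 0.2961/0.7039 = 0.4207

Final: 0.4207


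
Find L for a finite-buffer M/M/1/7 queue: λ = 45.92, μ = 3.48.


ρ = 45.92/3.48 = 13.1954
L = ρ[1 − (K+1)ρ^K + Kρ^(K+1)] / [(1−ρ)(1−ρ^(K+1))]
Numerator: 13.1954·(1 − 8·69655986.631894 + 7·919138766.131199) = 77545730397.137939
Denominator: (-12.1954)·(-919138765.131199) = 11209267009.243702
L = 77545730397.137939/11209267009.243702 = 6.9180

Final: 6.9180


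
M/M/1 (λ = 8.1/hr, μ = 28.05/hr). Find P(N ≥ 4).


ρ = 8.1/28.05 = 0.2888
P(N ≥ n) = ρ^n = 0.2888^4 = 0.006954

Final: 0.006954


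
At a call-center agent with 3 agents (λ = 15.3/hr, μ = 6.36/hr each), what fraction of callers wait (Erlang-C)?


a = λ/μ = 2.4057; ρ = a/3 = 0.8019
P₀ = 0.055520 (from M/M/c formula)
C(c,a) = [a^c/(c!(1−ρ))]·P₀ = [13.92204/(6·0.1981)]·0.055520
= 11.71219·0.055520 = 0.650264

Final: 0.650264


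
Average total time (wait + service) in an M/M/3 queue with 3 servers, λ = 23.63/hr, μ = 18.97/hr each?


a = 1.2457; ρ = 0.4152; P₀ = 0.279929
Lq = P₀·a^c·ρ/(c!(1−ρ)²) = 0.10949
Wq = Lq/λ = 0.10949/23.63 = 0.004633 hr
W = Wq + 1/μ = 0.004633 + 0.05271 = 0.05735 hr

Final: 0.05735 hr


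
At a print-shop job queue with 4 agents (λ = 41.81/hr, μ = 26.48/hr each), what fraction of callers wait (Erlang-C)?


a = λ/μ = 1.5789; ρ = a/4 = 0.3947
P₀ = 0.203694 (from M/M/c formula)
C(c,a) = [a^c/(c!(1−ρ))]·P₀ = [6.21511/(24·0.6053)]·0.203694
= 0.42785·0.203694 = 0.087150

Final: 0.087150


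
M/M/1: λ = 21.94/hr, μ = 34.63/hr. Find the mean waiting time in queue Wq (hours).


ρ = 21.94/34.63 = 0.6336
Wq = ρ/(μ−λ) = 0.6336/(34.63 − 21.94) = 0.6336/12.69 = 0.04993 hr

Final: 0.04993 hr


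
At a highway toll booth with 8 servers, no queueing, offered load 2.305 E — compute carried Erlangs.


B(8,2.305) = 0.001973 (Erlang-B)
Carried load = a(1 − B) = 2.305·(1 − 0.001973) = 2.305·0.998027 = 2.3005 E

Final: 2.3005 Erlangs


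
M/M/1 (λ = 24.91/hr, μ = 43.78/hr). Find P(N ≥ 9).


ρ = 24.91/43.78 = 0.5690
P(N ≥ n) = ρ^n = 0.5690^9 = 0.006250

Final: 0.006250


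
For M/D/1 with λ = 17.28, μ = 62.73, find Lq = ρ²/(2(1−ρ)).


ρ = 17.28/62.73 = 0.2755
M/D/1: Lq = ρ²/(2(1−ρ)) = 0.07588/(2·0.7245) = 0.05237

Final: 0.05237


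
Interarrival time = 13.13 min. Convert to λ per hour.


λ = 1/(interarrival time) in consistent units.
1 hour = 60 min, so λ = 60/13.13 = 4.5697 per hour

Final: 4.5697 /hr


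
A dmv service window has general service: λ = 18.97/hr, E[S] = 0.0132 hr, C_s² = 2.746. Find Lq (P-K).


ρ = λ·E[S] = 18.97·0.0132 = 0.2504
Lq = ρ²(1+C_s²)/(2(1−ρ)) = 0.06270·(1+2.746)/(2·0.7496)
= 0.06270·3.7460/1.4992 = 0.15667

Final: 0.15667


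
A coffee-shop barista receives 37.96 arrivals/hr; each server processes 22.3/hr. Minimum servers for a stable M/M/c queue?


Stability requires cμ > λ ⇔ c > λ/μ.
λ/μ = 37.96/22.3 = 1.7022
Minimum integer c = ⌊1.7022⌋ + 1 = 2
Check: 2·22.3 = 44.60 > 37.96, while 1·22.3 = 22.30 ≤ 37.96

Final: 2 servers


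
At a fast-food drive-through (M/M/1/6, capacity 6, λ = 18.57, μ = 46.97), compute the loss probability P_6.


ρ = λ/μ = 18.57/46.97 = 0.3954
P_K = (1−ρ)ρ^K/(1−ρ^(K+1)) = (0.6046·0.003819)/(1 − 0.001510)
= 0.002309/0.998490 = 0.002313

Final: 0.002313


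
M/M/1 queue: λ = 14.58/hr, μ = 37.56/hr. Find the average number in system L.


ρ = λ/μ = 14.58/37.56 = 0.3882
L = ρ/(1−ρ) = 0.3882/(1 − 0.3882) = 0.3882/0.6118 = 0.6345

Final: 0.6345


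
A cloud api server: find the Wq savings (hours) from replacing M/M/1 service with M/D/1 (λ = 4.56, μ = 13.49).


ρ = 4.56/13.49 = 0.3380
Wq(M/M/1) = ρ/(μ−λ) = 0.3380/8.93 = 0.03785 hr
Wq(M/D/1) = ρ/(2(μ−λ)) = 0.01893 hr
Savings = 0.03785 − 0.01893 = 0.01893 hr

Final: 0.01893 hr


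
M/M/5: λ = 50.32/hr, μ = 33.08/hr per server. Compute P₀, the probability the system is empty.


a = λ/μ = 50.32/33.08 = 1.5212; ρ = a/c = 0.3042
Σ_{k=0}^{4} a^k/k! (terms k=0..4) = 1.00000 + 1.52116 + 1.15697 + 0.58664 + 0.22309 = 4.48786
Tail: a^5/(5!(1−ρ)) = 8.14471/(120·0.6958) = 0.09755
P₀ = 1/(4.48786 + 0.09755) = 1/4.58541 = 0.218083

Final: 0.218083


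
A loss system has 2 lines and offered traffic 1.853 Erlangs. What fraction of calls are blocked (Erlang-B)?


B(c,a) = (a^c/c!) / Σ_{k=0}^{c} a^k/k!
a^2/2! = 1.716805
Σ terms (k=0..2): 1.00000 + 1.85300 + 1.71680 = 4.569805
B = 1.716805/4.569805 = 0.375684

Final: 0.375684


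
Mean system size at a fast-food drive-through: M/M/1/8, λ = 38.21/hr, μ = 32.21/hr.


ρ = 38.21/32.21 = 1.1863
L = ρ[1 − (K+1)ρ^K + Kρ^(K+1)] / [(1−ρ)(1−ρ^(K+1))]
Numerator: 1.1863·(1 − 9·3.921846 + 8·4.652398) = 3.466978
Denominator: (-0.1863)·(-3.652398) = 0.680360
L = 3.466978/0.680360 = 5.0958

Final: 5.0958


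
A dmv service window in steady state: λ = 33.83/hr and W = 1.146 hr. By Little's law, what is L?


L = λW = 33.83·1.146 = 38.7692

Final: 38.7692


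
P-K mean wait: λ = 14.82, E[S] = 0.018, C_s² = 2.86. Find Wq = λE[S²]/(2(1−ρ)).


ρ = λ·E[S] = 14.82·0.018 = 0.2668
E[S²] = E[S]²(1+C_s²) = 0.018²·(1+2.86) = 0.001251
Wq = λ·E[S²]/(2(1−ρ)) = 14.82·0.001251/(2·0.7332) = 0.01264 hr

Final: 0.01264 hr


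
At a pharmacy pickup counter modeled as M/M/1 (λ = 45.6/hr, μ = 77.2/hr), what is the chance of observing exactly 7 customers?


ρ = 45.6/77.2 = 0.5907
P_n = (1−ρ)·ρ^n = (1 − 0.5907)·0.5907^7 = 0.4093·0.025086 = 0.010268

Final: 0.010268


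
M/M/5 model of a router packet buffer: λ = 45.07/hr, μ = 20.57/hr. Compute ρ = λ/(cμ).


ρ = λ/(cμ) = 45.07/(5·20.57) = 45.07/102.85 = 0.4382

Final: 0.4382


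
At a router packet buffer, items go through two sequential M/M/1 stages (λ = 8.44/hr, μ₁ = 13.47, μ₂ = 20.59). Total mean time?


Each node sees arrival rate λ = 8.44/hr (tandem ⇒ throughput preserved).
W₁ = 1/(μ₁−λ) = 1/(13.47−8.44) = 0.19881 hr
W₂ = 1/(μ₂−λ) = 1/(20.59−8.44) = 0.08230 hr
W_total = W₁ + W₂ = 0.19881 + 0.08230 = 0.28111 hr

Final: 0.28111 hr


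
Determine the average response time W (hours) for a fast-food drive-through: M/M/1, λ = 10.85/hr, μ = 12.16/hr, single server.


W = 1/(μ−λ) = 1/(12.16 − 10.85) = 1/1.31 = 0.7634 hr

Final: 0.7634 hr


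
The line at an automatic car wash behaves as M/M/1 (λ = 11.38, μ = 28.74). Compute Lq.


ρ = 11.38/28.74 = 0.3960
Lq = ρ²/(1−ρ) = 0.1568/0.6040 = 0.2596

Final: 0.2596


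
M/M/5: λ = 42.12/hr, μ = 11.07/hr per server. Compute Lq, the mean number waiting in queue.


a = λ/μ = 3.8049; ρ = a/5 = 0.7610
P₀ = 0.017313
Lq = P₀·a^c·ρ / (c!·(1−ρ)²) = 0.017313·797.45045·0.7610/(120·0.05713)
= 1.53246

Final: 1.53246


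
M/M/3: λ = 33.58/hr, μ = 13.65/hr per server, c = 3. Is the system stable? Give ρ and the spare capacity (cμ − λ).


Total capacity cμ = 3·13.65 = 40.95/hr
ρ = λ/(cμ) = 33.58/40.95 = 0.8200
Stable ⇔ ρ < 1: YES
Spare capacity = cμ − λ = 40.95 − 33.58 = 7.37/hr

Final: ρ = 0.8200; stable; margin = 7.37/hr


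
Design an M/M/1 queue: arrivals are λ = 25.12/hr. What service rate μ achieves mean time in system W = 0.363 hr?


W = 1/(μ−λ) ⇒ μ − λ = 1/W = 1/0.363 = 2.7548
μ = λ + 1/W = 25.12 + 2.7548 = 27.8748 per hr

Final: 27.8748 /hr


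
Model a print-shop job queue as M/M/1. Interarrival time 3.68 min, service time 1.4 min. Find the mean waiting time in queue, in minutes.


λ = 60/3.68 = 16.3043 /hr
μ = 60/1.4 = 42.8571 /hr
ρ = λ/μ = 16.3043/42.8571 = 0.3804
Wq = ρ/(μ−λ) = 0.3804/(42.8571−16.3043) = 0.01433 hr
In minutes: 0.01433·60 = 0.8596 min

Final: 0.8596 min


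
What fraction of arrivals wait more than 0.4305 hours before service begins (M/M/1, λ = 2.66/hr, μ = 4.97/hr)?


ρ = 2.66/4.97 = 0.5352
P(Wq > t) = ρ·e^{−(μ−λ)t} = 0.5352·e^{−0.9945}
= 0.5352·0.369925 = 0.197988

Final: 0.197988


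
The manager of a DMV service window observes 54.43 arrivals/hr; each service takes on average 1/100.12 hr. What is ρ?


ρ = λ/μ = 54.43/100.12 = 0.5436

Final: 0.5436


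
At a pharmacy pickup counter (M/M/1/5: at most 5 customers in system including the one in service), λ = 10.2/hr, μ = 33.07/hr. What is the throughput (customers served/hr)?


ρ = 0.3084; P_K = (1−ρ)ρ^5/(1−ρ^6) = 0.001932
λ_eff = λ(1 − P_K) = 10.2·(1 − 0.001932) = 10.2·0.998068 = 10.1803 /hr

Final: 10.1803 /hr


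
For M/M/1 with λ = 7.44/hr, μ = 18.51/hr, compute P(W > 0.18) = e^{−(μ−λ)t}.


W ~ Exponential(μ−λ) for M/M/1.
μ − λ = 18.51 − 7.44 = 11.0700
P(W > t) = e^{−(μ−λ)t} = e^{−1.9926} = 0.136340

Final: 0.136340


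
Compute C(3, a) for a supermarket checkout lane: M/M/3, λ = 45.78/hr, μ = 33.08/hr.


a = λ/μ = 1.3839; ρ = a/3 = 0.4613
P₀ = 0.240294 (from M/M/c formula)
C(c,a) = [a^c/(c!(1−ρ))]·P₀ = [2.65052/(6·0.5387)]·0.240294
= 0.82004·0.240294 = 0.197051

Final: 0.197051


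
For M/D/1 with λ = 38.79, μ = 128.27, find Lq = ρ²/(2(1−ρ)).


ρ = 38.79/128.27 = 0.3024
M/D/1: Lq = ρ²/(2(1−ρ)) = 0.09145/(2·0.6976) = 0.06555

Final: 0.06555


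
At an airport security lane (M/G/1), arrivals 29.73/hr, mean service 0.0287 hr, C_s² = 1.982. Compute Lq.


ρ = λ·E[S] = 29.73·0.0287 = 0.8533
Lq = ρ²(1+C_s²)/(2(1−ρ)) = 0.7280·(1+1.982)/(2·0.1467)
= 0.7280·2.9820/0.2935 = 7.39701

Final: 7.39701


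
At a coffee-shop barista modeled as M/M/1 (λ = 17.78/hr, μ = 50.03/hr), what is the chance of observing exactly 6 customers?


ρ = 17.78/50.03 = 0.3554
P_n = (1−ρ)·ρ^n = (1 − 0.3554)·0.3554^6 = 0.6446·0.002015 = 0.001299

Final: 0.001299


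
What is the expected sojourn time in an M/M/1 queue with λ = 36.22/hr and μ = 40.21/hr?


W = 1/(μ−λ) = 1/(40.21 − 36.22) = 1/3.99 = 0.2506 hr

Final: 0.2506 hr


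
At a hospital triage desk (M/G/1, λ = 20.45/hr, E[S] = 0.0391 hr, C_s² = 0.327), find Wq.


ρ = λ·E[S] = 20.45·0.0391 = 0.7996
E[S²] = E[S]²(1+C_s²) = 0.0391²·(1+0.327) = 0.002029
Wq = λ·E[S²]/(2(1−ρ)) = 20.45·0.002029/(2·0.2004) = 0.10351 hr

Final: 0.10351 hr


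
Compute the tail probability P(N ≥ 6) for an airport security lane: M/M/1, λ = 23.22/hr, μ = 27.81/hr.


ρ = 23.22/27.81 = 0.8350
P(N ≥ n) = ρ^n = 0.8350^6 = 0.338819

Final: 0.338819


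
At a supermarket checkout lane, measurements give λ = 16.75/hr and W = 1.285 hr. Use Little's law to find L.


L = λW = 16.75·1.285 = 21.5237

Final: 21.5237


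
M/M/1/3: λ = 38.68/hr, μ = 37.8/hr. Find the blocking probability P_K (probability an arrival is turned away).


ρ = λ/μ = 38.68/37.8 = 1.0233
P_K = (1−ρ)ρ^K/(1−ρ^(K+1)) = (-0.02328·1.071480)/(1 − 1.096424)
= -0.024945/-0.096424 = 0.258695

Final: 0.258695


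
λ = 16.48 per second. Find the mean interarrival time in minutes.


Mean interarrival time = 1/λ = 1/16.48 second = 0.06068 second
In minutes: 0.06068 × 0.0166667 = 0.001011 min

Final: 0.001011 min


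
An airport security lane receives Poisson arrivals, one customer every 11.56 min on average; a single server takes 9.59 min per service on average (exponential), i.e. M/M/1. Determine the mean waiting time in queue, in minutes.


λ = 60/11.56 = 5.1903 /hr
μ = 60/9.59 = 6.2565 /hr
ρ = λ/μ = 5.1903/6.2565 = 0.8296
Wq = ρ/(μ−λ) = 0.8296/(6.2565−5.1903) = 0.77807 hr
In minutes: 0.77807·60 = 46.684 min

Final: 46.684 min


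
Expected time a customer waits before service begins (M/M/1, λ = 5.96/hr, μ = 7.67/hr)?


ρ = 5.96/7.67 = 0.7771
Wq = ρ/(μ−λ) = 0.7771/(7.67 − 5.96) = 0.7771/1.71 = 0.4544 hr

Final: 0.4544 hr


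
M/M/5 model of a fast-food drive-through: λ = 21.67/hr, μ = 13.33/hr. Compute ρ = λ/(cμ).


ρ = λ/(cμ) = 21.67/(5·13.33) = 21.67/66.65 = 0.3251

Final: 0.3251


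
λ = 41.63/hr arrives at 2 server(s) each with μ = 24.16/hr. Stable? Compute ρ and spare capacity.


Total capacity cμ = 2·24.16 = 48.32/hr
ρ = λ/(cμ) = 41.63/48.32 = 0.8615
Stable ⇔ ρ < 1: YES
Spare capacity = cμ − λ = 48.32 − 41.63 = 6.69/hr

Final: ρ = 0.8615; stable; margin = 6.69/hr


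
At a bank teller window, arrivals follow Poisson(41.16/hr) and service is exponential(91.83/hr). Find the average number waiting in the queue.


ρ = 41.16/91.83 = 0.4482
Lq = ρ²/(1−ρ) = 0.2009/0.5518 = 0.3641

Final: 0.3641


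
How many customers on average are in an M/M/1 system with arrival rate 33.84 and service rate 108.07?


ρ = λ/μ = 33.84/108.07 = 0.3131
L = ρ/(1−ρ) = 0.3131/(1 − 0.3131) = 0.3131/0.6869 = 0.4559

Final: 0.4559


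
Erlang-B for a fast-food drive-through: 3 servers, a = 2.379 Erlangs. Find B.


B(c,a) = (a^c/c!) / Σ_{k=0}^{c} a^k/k!
a^3/3! = 2.244048
Σ terms (k=0..3): 1.00000 + 2.37900 + 2.82982 + 2.24405 = 8.452868
B = 2.244048/8.452868 = 0.265478

Final: 0.265478


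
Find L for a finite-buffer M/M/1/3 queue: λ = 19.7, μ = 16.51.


ρ = 19.7/16.51 = 1.1932
L = ρ[1 − (K+1)ρ^K + Kρ^(K+1)] / [(1−ρ)(1−ρ^(K+1))]
Numerator: 1.1932·(1 − 4·1.698859 + 3·2.027107) = 0.341119
Denominator: (-0.1932)·(-1.027107) = 0.198454
L = 0.341119/0.198454 = 1.7189

Final: 1.7189


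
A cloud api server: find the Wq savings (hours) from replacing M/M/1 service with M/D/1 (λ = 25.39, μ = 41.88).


ρ = 25.39/41.88 = 0.6063
Wq(M/M/1) = ρ/(μ−λ) = 0.6063/16.49 = 0.03677 hr
Wq(M/D/1) = ρ/(2(μ−λ)) = 0.01838 hr
Savings = 0.03677 − 0.01838 = 0.01838 hr

Final: 0.01838 hr


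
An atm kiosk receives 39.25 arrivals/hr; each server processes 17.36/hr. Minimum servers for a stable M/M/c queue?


Stability requires cμ > λ ⇔ c > λ/μ.
λ/μ = 39.25/17.36 = 2.2609
Minimum integer c = ⌊2.2609⌋ + 1 = 3
Check: 3·17.36 = 52.08 > 39.25, while 2·17.36 = 34.72 ≤ 39.25

Final: 3 servers


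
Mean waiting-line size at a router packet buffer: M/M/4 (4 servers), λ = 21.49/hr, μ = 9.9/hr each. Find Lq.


a = λ/μ = 2.1707; ρ = a/4 = 0.5427
P₀ = 0.108058
Lq = P₀·a^c·ρ / (c!·(1−ρ)²) = 0.108058·22.20265·0.5427/(24·0.20914)
= 0.25939

Final: 0.25939


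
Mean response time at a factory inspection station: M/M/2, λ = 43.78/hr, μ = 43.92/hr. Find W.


a = 0.9968; ρ = 0.4984; P₀ = 0.334752
Lq = P₀·a^c·ρ/(c!(1−ρ)²) = 0.32946
Wq = Lq/λ = 0.32946/43.78 = 0.007525 hr
W = Wq + 1/μ = 0.007525 + 0.02277 = 0.03029 hr

Final: 0.03029 hr


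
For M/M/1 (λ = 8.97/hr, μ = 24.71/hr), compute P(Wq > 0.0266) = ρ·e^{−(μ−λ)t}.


ρ = 8.97/24.71 = 0.3630
P(Wq > t) = ρ·e^{−(μ−λ)t} = 0.3630·e^{−0.4187}
= 0.3630·0.657912 = 0.238829

Final: 0.238829


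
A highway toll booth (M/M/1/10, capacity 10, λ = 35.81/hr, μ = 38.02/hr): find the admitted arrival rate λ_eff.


ρ = 0.9419; P_K = (1−ρ)ρ^10/(1−ρ^11) = 0.066193
λ_eff = λ(1 − P_K) = 35.81·(1 − 0.066193) = 35.81·0.933807 = 33.4396 /hr

Final: 33.4396 /hr


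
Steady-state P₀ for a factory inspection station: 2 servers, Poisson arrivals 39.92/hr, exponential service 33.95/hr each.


a = λ/μ = 39.92/33.95 = 1.1758; ρ = a/c = 0.5879
Σ_{k=0}^{1} a^k/k! (terms k=0..1) = 1.00000 + 1.17585 = 2.17585
Tail: a^2/(2!(1−ρ)) = 1.38262/(2·0.4121) = 1.67762
P₀ = 1/(2.17585 + 1.67762) = 1/3.85347 = 0.259507

Final: 0.259507


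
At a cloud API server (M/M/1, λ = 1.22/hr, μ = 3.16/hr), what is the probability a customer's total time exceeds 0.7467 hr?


W ~ Exponential(μ−λ) for M/M/1.
μ − λ = 3.16 − 1.22 = 1.9400
P(W > t) = e^{−(μ−λ)t} = e^{−1.4486} = 0.234899

Final: 0.234899


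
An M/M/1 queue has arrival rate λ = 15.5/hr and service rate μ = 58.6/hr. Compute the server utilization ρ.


ρ = λ/μ = 15.5/58.6 = 0.2645

Final: 0.2645


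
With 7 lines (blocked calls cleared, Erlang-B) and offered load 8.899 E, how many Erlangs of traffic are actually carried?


B(7,8.899) = 0.356464 (Erlang-B)
Carried load = a(1 − B) = 8.899·(1 − 0.356464) = 8.899·0.643536 = 5.7268 E

Final: 5.7268 Erlangs


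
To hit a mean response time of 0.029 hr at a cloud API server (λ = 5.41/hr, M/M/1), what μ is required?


W = 1/(μ−λ) ⇒ μ − λ = 1/W = 1/0.029 = 34.4828
μ = λ + 1/W = 5.41 + 34.4828 = 39.8928 per hr

Final: 39.8928 /hr


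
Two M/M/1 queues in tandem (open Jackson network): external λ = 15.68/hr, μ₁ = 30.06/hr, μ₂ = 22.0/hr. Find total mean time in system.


Each node sees arrival rate λ = 15.68/hr (tandem ⇒ throughput preserved).
W₁ = 1/(μ₁−λ) = 1/(30.06−15.68) = 0.06954 hr
W₂ = 1/(μ₂−λ) = 1/(22.0−15.68) = 0.15823 hr
W_total = W₁ + W₂ = 0.06954 + 0.15823 = 0.22777 hr

Final: 0.22777 hr


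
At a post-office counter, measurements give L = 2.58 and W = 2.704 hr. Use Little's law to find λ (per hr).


λ = L/W = 2.58/2.704 = 0.9541 /hr

Final: 0.9541 /hr


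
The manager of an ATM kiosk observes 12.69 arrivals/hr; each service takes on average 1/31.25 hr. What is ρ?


ρ = λ/μ = 12.69/31.25 = 0.4061

Final: 0.4061


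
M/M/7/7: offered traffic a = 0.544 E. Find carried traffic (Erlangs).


B(7,0.544) = 0.000001624 (Erlang-B)
Carried load = a(1 − B) = 0.544·(1 − 0.000001624) = 0.544·0.999998 = 0.5440 E

Final: 0.5440 Erlangs


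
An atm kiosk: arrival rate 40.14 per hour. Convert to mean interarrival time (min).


Mean interarrival time = 1/λ = 1/40.14 hour = 0.02491 hour
In minutes: 0.02491 × 60 = 1.4948 min

Final: 1.4948 min


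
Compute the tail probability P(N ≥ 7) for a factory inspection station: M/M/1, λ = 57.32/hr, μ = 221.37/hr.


ρ = 57.32/221.37 = 0.2589
P(N ≥ n) = ρ^n = 0.2589^7 = 0.00007804

Final: 0.00007804


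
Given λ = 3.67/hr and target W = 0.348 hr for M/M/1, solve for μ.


W = 1/(μ−λ) ⇒ μ − λ = 1/W = 1/0.348 = 2.8736
μ = λ + 1/W = 3.67 + 2.8736 = 6.5436 per hr

Final: 6.5436 /hr


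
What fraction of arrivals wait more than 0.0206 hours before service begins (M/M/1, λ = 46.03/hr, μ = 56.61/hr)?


ρ = 46.03/56.61 = 0.8131
P(Wq > t) = ρ·e^{−(μ−λ)t} = 0.8131·e^{−0.2179}
= 0.8131·0.804167 = 0.653874

Final: 0.653874


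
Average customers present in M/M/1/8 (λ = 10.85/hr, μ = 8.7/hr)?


ρ = 10.85/8.7 = 1.2471
L = ρ[1 − (K+1)ρ^K + Kρ^(K+1)] / [(1−ρ)(1−ρ^(K+1))]
Numerator: 1.2471·(1 − 9·5.851725 + 8·7.297841) = 8.377201
Denominator: (-0.2471)·(-6.297841) = 1.556363
L = 8.377201/1.556363 = 5.3825

Final: 5.3825


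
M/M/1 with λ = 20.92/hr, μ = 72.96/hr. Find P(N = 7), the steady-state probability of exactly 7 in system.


ρ = 20.92/72.96 = 0.2867
P_n = (1−ρ)·ρ^n = (1 − 0.2867)·0.2867^7 = 0.7133·0.0001593 = 0.0001137

Final: 0.0001137


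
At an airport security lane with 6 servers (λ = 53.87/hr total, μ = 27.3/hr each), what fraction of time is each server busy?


ρ = λ/(cμ) = 53.87/(6·27.3) = 53.87/163.80 = 0.3289

Final: 0.3289


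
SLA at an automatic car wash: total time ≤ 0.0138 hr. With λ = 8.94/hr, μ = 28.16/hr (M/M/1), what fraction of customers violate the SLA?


W ~ Exponential(μ−λ) for M/M/1.
μ − λ = 28.16 − 8.94 = 19.2200
P(W > t) = e^{−(μ−λ)t} = e^{−0.2652} = 0.767025

Final: 0.767025


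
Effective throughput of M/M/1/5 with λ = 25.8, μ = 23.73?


ρ = 1.0872; P_K = (1−ρ)ρ^5/(1−ρ^6) = 0.203345
λ_eff = λ(1 − P_K) = 25.8·(1 − 0.203345) = 25.8·0.796655 = 20.5537 /hr

Final: 20.5537 /hr


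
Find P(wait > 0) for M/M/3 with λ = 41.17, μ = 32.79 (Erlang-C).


a = λ/μ = 1.2556; ρ = a/3 = 0.4185
P₀ = 0.276923 (from M/M/c formula)
C(c,a) = [a^c/(c!(1−ρ))]·P₀ = [1.97933/(6·0.5815)]·0.276923
= 0.56733·0.276923 = 0.157106

Final: 0.157106


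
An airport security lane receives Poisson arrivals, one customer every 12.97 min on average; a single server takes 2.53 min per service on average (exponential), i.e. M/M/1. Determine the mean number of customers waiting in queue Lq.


λ = 60/12.97 = 4.6261 /hr
μ = 60/2.53 = 23.7154 /hr
ρ = λ/μ = 4.6261/23.7154 = 0.1951
Lq = ρ²/(1−ρ) = 0.03805/0.8049 = 0.04727

Final: 0.04727


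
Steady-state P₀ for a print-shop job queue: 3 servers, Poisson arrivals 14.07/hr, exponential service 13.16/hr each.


a = λ/μ = 14.07/13.16 = 1.0691; ρ = a/c = 0.3564
Σ_{k=0}^{2} a^k/k! (terms k=0..2) = 1.00000 + 1.06915 + 0.57154 = 2.64069
Tail: a^3/(3!(1−ρ)) = 1.22212/(6·0.6436) = 0.31647
P₀ = 1/(2.64069 + 0.31647) = 1/2.95716 = 0.338162

Final: 0.338162


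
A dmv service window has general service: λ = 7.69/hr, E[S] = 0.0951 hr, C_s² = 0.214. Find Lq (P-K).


ρ = λ·E[S] = 7.69·0.0951 = 0.7313
Lq = ρ²(1+C_s²)/(2(1−ρ)) = 0.5348·(1+0.214)/(2·0.2687)
= 0.5348·1.2140/0.5374 = 1.20827

Final: 1.20827


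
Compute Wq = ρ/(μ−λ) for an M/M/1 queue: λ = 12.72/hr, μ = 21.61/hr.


ρ = 12.72/21.61 = 0.5886
Wq = ρ/(μ−λ) = 0.5886/(21.61 − 12.72) = 0.5886/8.89 = 0.06621 hr

Final: 0.06621 hr


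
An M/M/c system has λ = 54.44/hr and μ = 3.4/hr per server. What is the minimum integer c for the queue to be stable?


Stability requires cμ > λ ⇔ c > λ/μ.
λ/μ = 54.44/3.4 = 16.0118
Minimum integer c = ⌊16.0118⌋ + 1 = 17
Check: 17·3.4 = 57.80 > 54.44, while 16·3.4 = 54.40 ≤ 54.44

Final: 17 servers


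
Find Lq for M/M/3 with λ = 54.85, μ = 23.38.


a = λ/μ = 2.3460; ρ = a/3 = 0.7820
P₀ = 0.062618
Lq = P₀·a^c·ρ / (c!·(1−ρ)²) = 0.062618·12.91208·0.7820/(6·0.04752)
= 2.21754

Final: 2.21754


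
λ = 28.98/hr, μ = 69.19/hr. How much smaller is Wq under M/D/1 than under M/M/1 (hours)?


ρ = 28.98/69.19 = 0.4188
Wq(M/M/1) = ρ/(μ−λ) = 0.4188/40.21 = 0.01042 hr
Wq(M/D/1) = ρ/(2(μ−λ)) = 0.005208 hr
Savings = 0.01042 − 0.005208 = 0.005208 hr

Final: 0.005208 hr


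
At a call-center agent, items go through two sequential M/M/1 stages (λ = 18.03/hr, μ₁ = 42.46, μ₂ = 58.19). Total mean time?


Each node sees arrival rate λ = 18.03/hr (tandem ⇒ throughput preserved).
W₁ = 1/(μ₁−λ) = 1/(42.46−18.03) = 0.04093 hr
W₂ = 1/(μ₂−λ) = 1/(58.19−18.03) = 0.02490 hr
W_total = W₁ + W₂ = 0.04093 + 0.02490 = 0.06583 hr

Final: 0.06583 hr


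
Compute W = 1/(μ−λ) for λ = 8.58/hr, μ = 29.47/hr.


W = 1/(μ−λ) = 1/(29.47 − 8.58) = 1/20.89 = 0.04787 hr

Final: 0.04787 hr


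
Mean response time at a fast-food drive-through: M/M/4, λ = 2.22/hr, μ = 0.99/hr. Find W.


a = 2.2424; ρ = 0.5606; P₀ = 0.099664
Lq = P₀·a^c·ρ/(c!(1−ρ)²) = 0.30489
Wq = Lq/λ = 0.30489/2.22 = 0.13734 hr
W = Wq + 1/μ = 0.13734 + 1.01010 = 1.14744 hr

Final: 1.14744 hr


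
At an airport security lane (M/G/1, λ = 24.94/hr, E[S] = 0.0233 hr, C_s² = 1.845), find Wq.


ρ = λ·E[S] = 24.94·0.0233 = 0.5811
E[S²] = E[S]²(1+C_s²) = 0.0233²·(1+1.845) = 0.001545
Wq = λ·E[S²]/(2(1−ρ)) = 24.94·0.001545/(2·0.4189) = 0.04598 hr

Final: 0.04598 hr


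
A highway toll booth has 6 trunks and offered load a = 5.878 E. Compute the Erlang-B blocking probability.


B(c,a) = (a^c/c!) / Σ_{k=0}^{c} a^k/k!
a^6/6! = 57.285538
Σ terms (k=0..6): 1.00000 + 5.87800 + 17.27544 + 33.84835 + 49.74015 + 58.47452 + 57.28554 = 223.501998
B = 57.285538/223.501998 = 0.256309

Final: 0.256309


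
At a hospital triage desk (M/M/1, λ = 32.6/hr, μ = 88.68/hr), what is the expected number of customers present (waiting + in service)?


ρ = λ/μ = 32.6/88.68 = 0.3676
L = ρ/(1−ρ) = 0.3676/(1 − 0.3676) = 0.3676/0.6324 = 0.5813

Final: 0.5813


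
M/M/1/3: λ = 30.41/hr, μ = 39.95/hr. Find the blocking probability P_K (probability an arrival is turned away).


ρ = λ/μ = 30.41/39.95 = 0.7612
P_K = (1−ρ)ρ^K/(1−ρ^(K+1)) = (0.2388·0.441061)/(1 − 0.335736)
= 0.105325/0.664264 = 0.158559

Final: 0.158559


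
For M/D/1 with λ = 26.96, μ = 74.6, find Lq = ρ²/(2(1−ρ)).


ρ = 26.96/74.6 = 0.3614
M/D/1: Lq = ρ²/(2(1−ρ)) = 0.1306/(2·0.6386) = 0.10226

Final: 0.10226


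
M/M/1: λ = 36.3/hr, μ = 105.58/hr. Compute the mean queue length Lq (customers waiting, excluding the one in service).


ρ = 36.3/105.58 = 0.3438
Lq = ρ²/(1−ρ) = 0.1182/0.6562 = 0.1801

Final: 0.1801


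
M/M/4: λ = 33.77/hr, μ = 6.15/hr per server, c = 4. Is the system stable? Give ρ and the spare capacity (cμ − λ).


Total capacity cμ = 4·6.15 = 24.60/hr
ρ = λ/(cμ) = 33.77/24.60 = 1.3728
Stable ⇔ ρ < 1: NO
Spare capacity = cμ − λ = 24.60 − 33.77 = -9.17/hr

Final: ρ = 1.3728; unstable; margin = -9.17/hr


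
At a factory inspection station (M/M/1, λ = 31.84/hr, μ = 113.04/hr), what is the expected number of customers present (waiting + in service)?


ρ = λ/μ = 31.84/113.04 = 0.2817
L = ρ/(1−ρ) = 0.2817/(1 − 0.2817) = 0.2817/0.7183 = 0.3921

Final: 0.3921


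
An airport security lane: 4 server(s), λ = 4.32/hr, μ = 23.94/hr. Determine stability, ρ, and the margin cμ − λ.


Total capacity cμ = 4·23.94 = 95.76/hr
ρ = λ/(cμ) = 4.32/95.76 = 0.04511
Stable ⇔ ρ < 1: YES
Spare capacity = cμ − λ = 95.76 − 4.32 = 91.44/hr

Final: ρ = 0.04511; stable; margin = 91.44/hr


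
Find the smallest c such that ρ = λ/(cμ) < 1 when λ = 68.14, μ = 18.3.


Stability requires cμ > λ ⇔ c > λ/μ.
λ/μ = 68.14/18.3 = 3.7235
Minimum integer c = ⌊3.7235⌋ + 1 = 4
Check: 4·18.3 = 73.20 > 68.14, while 3·18.3 = 54.90 ≤ 68.14

Final: 4 servers


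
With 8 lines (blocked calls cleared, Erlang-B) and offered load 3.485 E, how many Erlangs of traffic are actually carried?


B(8,3.485) = 0.016703 (Erlang-B)
Carried load = a(1 − B) = 3.485·(1 − 0.016703) = 3.485·0.983297 = 3.4268 E

Final: 3.4268 Erlangs


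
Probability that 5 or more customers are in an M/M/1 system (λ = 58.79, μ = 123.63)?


ρ = 58.79/123.63 = 0.4755
P(N ≥ n) = ρ^n = 0.4755^5 = 0.024316

Final: 0.024316


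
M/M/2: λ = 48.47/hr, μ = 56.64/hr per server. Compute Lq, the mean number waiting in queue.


a = λ/μ = 0.8558; ρ = a/2 = 0.4279
P₀ = 0.400680
Lq = P₀·a^c·ρ / (c!·(1−ρ)²) = 0.400680·0.73232·0.4279/(2·0.32732)
= 0.19178

Final: 0.19178


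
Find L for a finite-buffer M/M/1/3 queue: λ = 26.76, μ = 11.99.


ρ = 26.76/11.99 = 2.2319
L = ρ[1 − (K+1)ρ^K + Kρ^(K+1)] / [(1−ρ)(1−ρ^(K+1))]
Numerator: 2.2319·(1 − 4·11.117337 + 3·24.812339) = 69.115496
Denominator: (-1.2319)·(-23.812339) = 29.333465
L = 69.115496/29.333465 = 2.3562

Final: 2.3562


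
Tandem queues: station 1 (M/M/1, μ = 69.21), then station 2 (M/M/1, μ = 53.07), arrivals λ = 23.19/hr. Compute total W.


Each node sees arrival rate λ = 23.19/hr (tandem ⇒ throughput preserved).
W₁ = 1/(μ₁−λ) = 1/(69.21−23.19) = 0.02173 hr
W₂ = 1/(μ₂−λ) = 1/(53.07−23.19) = 0.03347 hr
W_total = W₁ + W₂ = 0.02173 + 0.03347 = 0.05520 hr

Final: 0.05520 hr


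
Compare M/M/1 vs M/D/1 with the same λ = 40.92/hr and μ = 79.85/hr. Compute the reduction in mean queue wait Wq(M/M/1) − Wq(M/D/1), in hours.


ρ = 40.92/79.85 = 0.5125
Wq(M/M/1) = ρ/(μ−λ) = 0.5125/38.93 = 0.01316 hr
Wq(M/D/1) = ρ/(2(μ−λ)) = 0.006582 hr
Savings = 0.01316 − 0.006582 = 0.006582 hr

Final: 0.006582 hr


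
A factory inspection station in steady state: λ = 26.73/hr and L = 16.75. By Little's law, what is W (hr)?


W = L/λ = 16.75/26.73 = 0.6266 hr

Final: 0.6266 hr


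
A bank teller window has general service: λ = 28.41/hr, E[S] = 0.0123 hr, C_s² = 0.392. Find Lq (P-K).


ρ = λ·E[S] = 28.41·0.0123 = 0.3494
Lq = ρ²(1+C_s²)/(2(1−ρ)) = 0.1221·(1+0.392)/(2·0.6506)
= 0.1221·1.3920/1.3011 = 0.13064

Final: 0.13064


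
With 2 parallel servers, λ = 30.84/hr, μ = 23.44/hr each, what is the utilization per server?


ρ = λ/(cμ) = 30.84/(2·23.44) = 30.84/46.88 = 0.6578

Final: 0.6578


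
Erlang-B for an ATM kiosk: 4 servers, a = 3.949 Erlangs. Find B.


B(c,a) = (a^c/c!) / Σ_{k=0}^{c} a^k/k!
a^4/4! = 10.132983
Σ terms (k=0..4): 1.00000 + 3.94900 + 7.79730 + 10.26385 + 10.13298 = 33.143130
B = 10.132983/33.143130 = 0.305734

Final: 0.305734


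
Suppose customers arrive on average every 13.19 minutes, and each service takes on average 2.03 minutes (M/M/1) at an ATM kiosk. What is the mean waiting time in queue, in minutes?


λ = 60/13.19 = 4.5489 /hr
μ = 60/2.03 = 29.5567 /hr
ρ = λ/μ = 4.5489/29.5567 = 0.1539
Wq = ρ/(μ−λ) = 0.1539/(29.5567−4.5489) = 0.006154 hr
In minutes: 0.006154·60 = 0.3693 min

Final: 0.3693 min
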